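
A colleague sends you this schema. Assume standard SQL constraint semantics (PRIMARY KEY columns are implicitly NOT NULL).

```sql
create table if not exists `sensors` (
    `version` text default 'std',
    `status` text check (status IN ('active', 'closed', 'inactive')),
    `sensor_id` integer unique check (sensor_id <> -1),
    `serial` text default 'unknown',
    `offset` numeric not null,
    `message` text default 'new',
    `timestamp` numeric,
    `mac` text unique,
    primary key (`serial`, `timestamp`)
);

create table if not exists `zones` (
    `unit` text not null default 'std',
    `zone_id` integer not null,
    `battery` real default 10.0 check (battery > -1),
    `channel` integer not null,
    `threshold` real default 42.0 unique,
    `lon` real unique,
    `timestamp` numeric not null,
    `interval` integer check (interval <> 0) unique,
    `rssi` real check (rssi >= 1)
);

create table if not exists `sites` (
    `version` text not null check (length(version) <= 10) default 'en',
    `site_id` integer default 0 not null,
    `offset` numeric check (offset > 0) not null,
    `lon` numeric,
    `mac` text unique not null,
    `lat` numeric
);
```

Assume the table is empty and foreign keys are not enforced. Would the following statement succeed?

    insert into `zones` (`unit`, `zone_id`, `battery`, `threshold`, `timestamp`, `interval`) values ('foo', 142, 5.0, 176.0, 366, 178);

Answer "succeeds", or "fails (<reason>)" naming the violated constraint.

channel is omitted from the column list and has no DEFAULT, so it would receive NULL.
But channel is declared NOT NULL.

fails (NOT NULL on channel)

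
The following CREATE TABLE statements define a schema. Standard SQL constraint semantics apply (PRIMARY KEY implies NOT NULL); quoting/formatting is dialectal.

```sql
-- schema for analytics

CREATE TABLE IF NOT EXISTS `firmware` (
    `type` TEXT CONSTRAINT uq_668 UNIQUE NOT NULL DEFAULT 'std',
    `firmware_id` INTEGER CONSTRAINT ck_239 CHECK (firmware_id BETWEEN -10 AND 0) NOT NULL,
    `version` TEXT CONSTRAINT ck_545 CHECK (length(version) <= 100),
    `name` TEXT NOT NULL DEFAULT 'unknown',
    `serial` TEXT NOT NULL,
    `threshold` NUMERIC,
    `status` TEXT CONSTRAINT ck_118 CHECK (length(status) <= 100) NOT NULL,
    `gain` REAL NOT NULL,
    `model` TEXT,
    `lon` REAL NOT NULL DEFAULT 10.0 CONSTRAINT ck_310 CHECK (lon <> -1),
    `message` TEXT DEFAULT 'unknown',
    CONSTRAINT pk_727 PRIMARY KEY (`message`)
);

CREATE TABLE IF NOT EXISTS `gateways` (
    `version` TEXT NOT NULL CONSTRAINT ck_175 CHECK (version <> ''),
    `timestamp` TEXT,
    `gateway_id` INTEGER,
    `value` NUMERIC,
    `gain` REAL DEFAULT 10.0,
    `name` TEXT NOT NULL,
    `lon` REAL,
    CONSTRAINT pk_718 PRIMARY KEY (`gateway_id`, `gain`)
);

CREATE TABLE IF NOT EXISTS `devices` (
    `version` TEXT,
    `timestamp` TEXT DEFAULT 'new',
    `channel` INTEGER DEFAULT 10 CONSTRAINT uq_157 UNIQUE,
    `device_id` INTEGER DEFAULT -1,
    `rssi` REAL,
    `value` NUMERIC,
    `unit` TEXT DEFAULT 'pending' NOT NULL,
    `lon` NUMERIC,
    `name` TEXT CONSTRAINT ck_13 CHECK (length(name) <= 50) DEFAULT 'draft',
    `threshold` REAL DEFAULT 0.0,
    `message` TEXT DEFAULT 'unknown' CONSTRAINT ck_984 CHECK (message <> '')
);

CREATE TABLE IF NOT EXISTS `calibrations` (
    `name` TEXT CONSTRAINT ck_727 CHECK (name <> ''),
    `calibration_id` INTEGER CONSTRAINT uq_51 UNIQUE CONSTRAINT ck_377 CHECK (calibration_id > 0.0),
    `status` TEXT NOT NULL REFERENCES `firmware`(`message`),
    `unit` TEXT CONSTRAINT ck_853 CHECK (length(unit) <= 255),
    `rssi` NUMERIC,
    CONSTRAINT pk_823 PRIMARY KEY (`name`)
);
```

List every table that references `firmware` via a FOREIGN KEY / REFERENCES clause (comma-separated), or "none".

calibrations

- calibrations.status references firmware(message).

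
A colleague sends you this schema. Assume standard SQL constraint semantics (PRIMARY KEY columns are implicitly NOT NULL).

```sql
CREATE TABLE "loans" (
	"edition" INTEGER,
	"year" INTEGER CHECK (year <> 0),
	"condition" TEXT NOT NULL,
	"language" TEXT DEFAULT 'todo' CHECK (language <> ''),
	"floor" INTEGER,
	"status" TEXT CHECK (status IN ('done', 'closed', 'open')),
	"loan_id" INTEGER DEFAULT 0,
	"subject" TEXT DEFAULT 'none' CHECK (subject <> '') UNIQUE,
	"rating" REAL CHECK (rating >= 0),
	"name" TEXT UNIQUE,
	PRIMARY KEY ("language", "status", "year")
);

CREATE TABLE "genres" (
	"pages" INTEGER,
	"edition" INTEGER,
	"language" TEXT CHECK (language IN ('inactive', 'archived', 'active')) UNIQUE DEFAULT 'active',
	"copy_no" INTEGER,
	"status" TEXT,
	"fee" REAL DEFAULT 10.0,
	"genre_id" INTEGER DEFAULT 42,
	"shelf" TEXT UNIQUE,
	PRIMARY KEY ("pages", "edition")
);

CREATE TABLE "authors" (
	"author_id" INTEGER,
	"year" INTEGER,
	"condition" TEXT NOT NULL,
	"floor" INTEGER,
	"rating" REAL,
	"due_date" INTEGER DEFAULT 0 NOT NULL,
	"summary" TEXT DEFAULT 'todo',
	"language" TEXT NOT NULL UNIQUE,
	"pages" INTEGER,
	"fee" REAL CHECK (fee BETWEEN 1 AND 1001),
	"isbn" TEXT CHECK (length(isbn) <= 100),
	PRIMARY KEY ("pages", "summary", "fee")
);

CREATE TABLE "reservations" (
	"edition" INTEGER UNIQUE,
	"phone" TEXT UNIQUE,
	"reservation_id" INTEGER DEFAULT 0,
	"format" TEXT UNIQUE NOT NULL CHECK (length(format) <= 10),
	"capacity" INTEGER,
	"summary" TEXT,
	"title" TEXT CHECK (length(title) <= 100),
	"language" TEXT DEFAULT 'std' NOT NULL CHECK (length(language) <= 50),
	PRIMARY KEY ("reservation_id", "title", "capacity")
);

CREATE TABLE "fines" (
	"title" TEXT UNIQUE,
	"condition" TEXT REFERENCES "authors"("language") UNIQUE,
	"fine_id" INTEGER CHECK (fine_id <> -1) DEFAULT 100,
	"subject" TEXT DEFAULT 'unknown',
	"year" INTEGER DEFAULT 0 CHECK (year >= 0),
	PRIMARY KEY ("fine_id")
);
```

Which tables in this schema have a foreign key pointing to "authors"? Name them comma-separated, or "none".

fines

- fines.condition references authors(language).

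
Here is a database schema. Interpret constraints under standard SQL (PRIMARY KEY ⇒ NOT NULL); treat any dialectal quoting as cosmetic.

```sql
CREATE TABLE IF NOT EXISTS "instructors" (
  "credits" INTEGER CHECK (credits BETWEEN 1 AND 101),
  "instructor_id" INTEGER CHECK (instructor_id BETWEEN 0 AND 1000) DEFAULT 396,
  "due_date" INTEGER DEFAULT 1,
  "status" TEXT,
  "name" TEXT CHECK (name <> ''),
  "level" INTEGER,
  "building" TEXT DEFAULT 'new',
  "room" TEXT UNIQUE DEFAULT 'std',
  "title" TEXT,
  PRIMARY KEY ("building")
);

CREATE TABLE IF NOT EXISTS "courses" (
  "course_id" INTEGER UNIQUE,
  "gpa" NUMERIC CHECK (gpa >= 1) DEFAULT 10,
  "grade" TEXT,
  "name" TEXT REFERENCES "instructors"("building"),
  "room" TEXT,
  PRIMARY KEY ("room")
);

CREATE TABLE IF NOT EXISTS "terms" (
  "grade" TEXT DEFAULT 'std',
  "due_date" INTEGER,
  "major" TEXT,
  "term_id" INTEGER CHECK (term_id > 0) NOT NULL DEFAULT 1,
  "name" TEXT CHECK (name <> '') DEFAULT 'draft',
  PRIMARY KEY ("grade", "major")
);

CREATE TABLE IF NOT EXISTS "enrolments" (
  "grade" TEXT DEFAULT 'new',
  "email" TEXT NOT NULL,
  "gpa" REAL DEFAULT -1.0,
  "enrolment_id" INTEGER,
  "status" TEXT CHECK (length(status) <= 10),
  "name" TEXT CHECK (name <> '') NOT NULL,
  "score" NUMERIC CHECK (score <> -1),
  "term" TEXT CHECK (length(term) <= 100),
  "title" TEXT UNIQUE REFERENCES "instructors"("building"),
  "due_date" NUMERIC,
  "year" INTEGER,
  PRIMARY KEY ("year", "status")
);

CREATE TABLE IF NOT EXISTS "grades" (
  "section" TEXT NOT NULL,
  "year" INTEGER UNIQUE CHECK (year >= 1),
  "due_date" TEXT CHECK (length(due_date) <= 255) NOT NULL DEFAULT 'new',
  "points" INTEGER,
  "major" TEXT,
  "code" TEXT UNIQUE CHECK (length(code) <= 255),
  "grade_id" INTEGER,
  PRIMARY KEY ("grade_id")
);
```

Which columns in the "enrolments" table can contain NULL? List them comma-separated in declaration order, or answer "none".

- grade: DEFAULT only fills an omitted column; an explicit NULL is still allowed → nullable.
- email: declared NOT NULL → not nullable.
- gpa: DEFAULT only fills an omitted column; an explicit NULL is still allowed → nullable.
- enrolment_id: no NOT NULL constraint applies → nullable.
- status: part of the PRIMARY KEY, which implies NOT NULL → not nullable.
- name: declared NOT NULL → not nullable.
- score: CHECK does not forbid NULL (a CHECK constraint passes when its expression is NULL) → nullable.
- term: CHECK does not forbid NULL (a CHECK constraint passes when its expression is NULL) → nullable.
- title: a foreign key column may be NULL unless separately constrained → nullable.
- due_date: no NOT NULL constraint applies → nullable.
- year: part of the PRIMARY KEY, which implies NOT NULL → not nullable.

grade, gpa, enrolment_id, score, term, title, due_date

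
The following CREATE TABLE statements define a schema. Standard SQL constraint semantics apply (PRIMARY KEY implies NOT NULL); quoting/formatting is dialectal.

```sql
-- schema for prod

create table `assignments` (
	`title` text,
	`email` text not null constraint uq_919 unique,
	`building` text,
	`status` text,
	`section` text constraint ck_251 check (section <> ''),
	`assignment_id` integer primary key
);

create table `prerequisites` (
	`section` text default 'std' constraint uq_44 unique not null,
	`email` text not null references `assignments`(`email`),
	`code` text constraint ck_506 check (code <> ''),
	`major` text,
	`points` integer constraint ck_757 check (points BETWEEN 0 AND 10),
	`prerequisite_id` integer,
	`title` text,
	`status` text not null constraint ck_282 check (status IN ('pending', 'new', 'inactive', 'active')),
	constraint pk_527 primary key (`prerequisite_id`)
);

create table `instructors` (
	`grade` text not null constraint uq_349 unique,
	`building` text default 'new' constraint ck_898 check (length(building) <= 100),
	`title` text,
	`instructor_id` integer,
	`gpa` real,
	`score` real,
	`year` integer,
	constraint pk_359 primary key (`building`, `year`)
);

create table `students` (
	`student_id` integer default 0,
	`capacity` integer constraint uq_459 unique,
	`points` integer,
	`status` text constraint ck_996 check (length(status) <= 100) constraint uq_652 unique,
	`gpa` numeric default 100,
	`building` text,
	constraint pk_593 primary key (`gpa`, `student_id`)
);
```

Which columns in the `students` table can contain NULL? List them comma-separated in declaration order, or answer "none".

capacity, points, status, building

- student_id: part of the PRIMARY KEY, which implies NOT NULL → not nullable.
- capacity: UNIQUE does not imply NOT NULL → nullable.
- points: no NOT NULL constraint applies → nullable.
- status: CHECK does not forbid NULL (a CHECK constraint passes when its expression is NULL) → nullable.
- gpa: part of the PRIMARY KEY, which implies NOT NULL → not nullable.
- building: no NOT NULL constraint applies → nullable.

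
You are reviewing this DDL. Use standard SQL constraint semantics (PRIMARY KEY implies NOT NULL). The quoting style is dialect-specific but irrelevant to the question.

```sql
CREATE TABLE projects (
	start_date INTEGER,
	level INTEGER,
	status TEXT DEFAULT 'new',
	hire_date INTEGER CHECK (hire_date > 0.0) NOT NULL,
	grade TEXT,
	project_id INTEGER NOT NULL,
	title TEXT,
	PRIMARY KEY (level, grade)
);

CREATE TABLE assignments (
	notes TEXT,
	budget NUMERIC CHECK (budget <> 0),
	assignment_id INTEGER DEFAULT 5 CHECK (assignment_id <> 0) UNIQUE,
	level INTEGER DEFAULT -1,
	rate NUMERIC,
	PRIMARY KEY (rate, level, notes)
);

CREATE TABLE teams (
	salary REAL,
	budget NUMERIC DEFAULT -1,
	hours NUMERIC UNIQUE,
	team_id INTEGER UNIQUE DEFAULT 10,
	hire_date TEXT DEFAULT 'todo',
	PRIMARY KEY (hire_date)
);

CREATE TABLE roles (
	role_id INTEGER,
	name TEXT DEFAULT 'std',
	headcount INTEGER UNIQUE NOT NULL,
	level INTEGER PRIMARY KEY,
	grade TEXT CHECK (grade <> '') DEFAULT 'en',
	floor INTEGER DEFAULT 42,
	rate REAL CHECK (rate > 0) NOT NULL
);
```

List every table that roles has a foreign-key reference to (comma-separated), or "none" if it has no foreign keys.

No column in roles has a REFERENCES clause.

none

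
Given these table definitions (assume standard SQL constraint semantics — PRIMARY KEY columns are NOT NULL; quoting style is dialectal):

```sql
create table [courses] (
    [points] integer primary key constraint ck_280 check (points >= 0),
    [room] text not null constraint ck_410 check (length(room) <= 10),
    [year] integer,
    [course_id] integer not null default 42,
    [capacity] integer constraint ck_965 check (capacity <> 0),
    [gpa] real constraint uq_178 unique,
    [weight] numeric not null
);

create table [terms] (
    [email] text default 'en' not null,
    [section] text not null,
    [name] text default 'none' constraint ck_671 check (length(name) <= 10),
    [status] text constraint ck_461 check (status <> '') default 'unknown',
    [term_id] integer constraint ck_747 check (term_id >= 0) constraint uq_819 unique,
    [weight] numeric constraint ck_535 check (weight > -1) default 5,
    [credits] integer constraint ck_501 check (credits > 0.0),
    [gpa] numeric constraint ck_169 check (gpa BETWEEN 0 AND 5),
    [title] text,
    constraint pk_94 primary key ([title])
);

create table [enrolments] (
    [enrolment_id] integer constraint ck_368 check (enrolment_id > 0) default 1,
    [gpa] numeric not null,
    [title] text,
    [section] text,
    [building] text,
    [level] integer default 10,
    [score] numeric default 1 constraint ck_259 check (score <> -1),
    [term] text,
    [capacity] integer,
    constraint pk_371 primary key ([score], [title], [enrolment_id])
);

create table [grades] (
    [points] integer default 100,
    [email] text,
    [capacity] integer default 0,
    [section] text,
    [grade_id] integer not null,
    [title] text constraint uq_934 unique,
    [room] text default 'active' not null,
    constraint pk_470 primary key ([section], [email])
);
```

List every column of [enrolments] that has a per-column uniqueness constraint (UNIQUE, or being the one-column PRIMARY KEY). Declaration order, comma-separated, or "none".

- enrolment_id: part of a composite PRIMARY KEY — only the tuple is unique, not this column on its own.
- gpa: no UNIQUE or single-column PK constraint.
- title: part of a composite PRIMARY KEY — only the tuple is unique, not this column on its own.
- section: no UNIQUE or single-column PK constraint.
- building: no UNIQUE or single-column PK constraint.
- level: no UNIQUE or single-column PK constraint.
- score: part of a composite PRIMARY KEY — only the tuple is unique, not this column on its own.
- term: no UNIQUE or single-column PK constraint.
- capacity: no UNIQUE or single-column PK constraint.

none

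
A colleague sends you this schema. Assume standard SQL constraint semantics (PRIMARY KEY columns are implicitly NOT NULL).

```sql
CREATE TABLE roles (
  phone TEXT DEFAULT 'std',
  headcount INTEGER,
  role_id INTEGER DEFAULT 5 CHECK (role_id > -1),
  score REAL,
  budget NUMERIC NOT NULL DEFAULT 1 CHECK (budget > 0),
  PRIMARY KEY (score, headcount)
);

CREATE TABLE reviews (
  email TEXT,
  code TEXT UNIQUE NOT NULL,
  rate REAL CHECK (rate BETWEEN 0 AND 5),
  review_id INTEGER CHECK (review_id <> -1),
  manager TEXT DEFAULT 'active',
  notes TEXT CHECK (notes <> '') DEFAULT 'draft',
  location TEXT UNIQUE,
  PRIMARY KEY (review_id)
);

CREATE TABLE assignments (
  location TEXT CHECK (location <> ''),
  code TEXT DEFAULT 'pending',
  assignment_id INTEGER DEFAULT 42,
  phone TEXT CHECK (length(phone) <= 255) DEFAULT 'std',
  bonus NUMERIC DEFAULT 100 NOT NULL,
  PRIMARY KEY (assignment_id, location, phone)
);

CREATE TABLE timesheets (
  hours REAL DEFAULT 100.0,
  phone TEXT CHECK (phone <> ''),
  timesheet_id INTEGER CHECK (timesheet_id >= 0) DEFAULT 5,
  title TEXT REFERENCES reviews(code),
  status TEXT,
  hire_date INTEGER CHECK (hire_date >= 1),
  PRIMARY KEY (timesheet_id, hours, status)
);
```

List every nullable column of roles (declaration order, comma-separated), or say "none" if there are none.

- phone: DEFAULT only fills an omitted column; an explicit NULL is still allowed → nullable.
- headcount: part of the PRIMARY KEY, which implies NOT NULL → not nullable.
- role_id: CHECK does not forbid NULL (a CHECK constraint passes when its expression is NULL) → nullable.
- score: part of the PRIMARY KEY, which implies NOT NULL → not nullable.
- budget: declared NOT NULL → not nullable.

phone, role_id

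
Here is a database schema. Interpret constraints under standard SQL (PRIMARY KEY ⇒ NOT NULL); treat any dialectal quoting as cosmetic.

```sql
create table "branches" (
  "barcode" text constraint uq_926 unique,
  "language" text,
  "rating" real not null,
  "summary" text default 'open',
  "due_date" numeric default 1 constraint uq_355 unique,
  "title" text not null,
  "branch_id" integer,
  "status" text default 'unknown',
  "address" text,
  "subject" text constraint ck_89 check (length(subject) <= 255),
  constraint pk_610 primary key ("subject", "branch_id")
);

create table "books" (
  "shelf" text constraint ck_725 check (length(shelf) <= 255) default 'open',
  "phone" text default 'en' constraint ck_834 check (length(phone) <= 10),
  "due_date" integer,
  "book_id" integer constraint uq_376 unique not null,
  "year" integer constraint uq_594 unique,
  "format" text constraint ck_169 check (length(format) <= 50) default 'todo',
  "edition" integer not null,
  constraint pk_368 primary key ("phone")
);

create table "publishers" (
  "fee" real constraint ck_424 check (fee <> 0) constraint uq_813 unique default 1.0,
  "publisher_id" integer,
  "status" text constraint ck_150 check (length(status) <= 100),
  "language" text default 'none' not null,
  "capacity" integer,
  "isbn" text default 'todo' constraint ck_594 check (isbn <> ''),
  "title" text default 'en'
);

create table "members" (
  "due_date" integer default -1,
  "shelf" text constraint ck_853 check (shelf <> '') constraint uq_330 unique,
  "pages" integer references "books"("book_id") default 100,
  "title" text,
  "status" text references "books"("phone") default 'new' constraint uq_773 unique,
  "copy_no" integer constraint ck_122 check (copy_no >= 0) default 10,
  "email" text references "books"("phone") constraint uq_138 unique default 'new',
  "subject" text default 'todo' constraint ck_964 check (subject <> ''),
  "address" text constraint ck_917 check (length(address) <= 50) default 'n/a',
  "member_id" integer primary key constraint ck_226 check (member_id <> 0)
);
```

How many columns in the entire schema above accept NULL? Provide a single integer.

25

branches: 6 nullable (barcode, language, summary, due_date, status, address — PK (subject, branch_id) and explicit NOT NULL columns excluded).
books: 4 nullable (shelf, due_date, year, format — PK (phone) and explicit NOT NULL columns excluded).
publishers: 6 nullable (fee, publisher_id, status, capacity, isbn, title — PK none and explicit NOT NULL columns excluded).
members: 9 nullable (due_date, shelf, pages, title, status, copy_no, email, subject, address — PK (member_id) and explicit NOT NULL columns excluded).
Total: 6 + 4 + 6 + 9 = 25.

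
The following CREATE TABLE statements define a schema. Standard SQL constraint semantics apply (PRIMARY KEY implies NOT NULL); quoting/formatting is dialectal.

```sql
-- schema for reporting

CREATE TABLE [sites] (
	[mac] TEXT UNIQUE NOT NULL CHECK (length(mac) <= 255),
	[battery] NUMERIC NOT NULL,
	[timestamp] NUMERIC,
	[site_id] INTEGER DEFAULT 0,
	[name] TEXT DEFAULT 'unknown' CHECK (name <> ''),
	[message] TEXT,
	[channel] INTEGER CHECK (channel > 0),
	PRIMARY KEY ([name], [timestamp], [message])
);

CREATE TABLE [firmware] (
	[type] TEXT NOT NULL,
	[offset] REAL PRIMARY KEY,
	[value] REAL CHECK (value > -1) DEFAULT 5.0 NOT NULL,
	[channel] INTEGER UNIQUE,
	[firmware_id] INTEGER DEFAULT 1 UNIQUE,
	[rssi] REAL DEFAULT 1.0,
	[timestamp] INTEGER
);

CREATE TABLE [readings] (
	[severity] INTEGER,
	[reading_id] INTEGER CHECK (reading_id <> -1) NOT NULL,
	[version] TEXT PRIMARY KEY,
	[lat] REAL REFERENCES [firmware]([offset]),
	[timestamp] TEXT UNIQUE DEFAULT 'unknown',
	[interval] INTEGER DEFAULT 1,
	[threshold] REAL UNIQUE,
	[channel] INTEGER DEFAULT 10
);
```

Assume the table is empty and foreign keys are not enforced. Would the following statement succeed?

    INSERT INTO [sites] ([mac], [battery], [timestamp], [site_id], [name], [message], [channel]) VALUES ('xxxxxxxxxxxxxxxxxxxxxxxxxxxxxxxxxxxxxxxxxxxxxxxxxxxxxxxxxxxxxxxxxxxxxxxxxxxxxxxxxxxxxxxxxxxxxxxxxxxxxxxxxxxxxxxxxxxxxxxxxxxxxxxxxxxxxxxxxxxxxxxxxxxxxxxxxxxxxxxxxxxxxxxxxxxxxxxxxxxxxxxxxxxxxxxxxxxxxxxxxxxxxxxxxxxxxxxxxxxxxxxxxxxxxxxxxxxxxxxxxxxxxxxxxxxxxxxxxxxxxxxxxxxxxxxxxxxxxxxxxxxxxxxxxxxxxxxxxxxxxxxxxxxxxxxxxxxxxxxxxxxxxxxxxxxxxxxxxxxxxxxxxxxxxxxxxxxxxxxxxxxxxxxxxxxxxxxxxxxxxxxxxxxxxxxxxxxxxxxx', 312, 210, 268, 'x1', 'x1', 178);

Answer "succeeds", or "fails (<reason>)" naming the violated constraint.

fails (CHECK on mac)

The value 'xxxxxxxxxxxxxxxxxxxxxxxxxxxxxxxxxxxxxxxxxxxxxxxxxxxxxxxxxxxxxxxxxxxxxxxxxxxxxxxxxxxxxxxxxxxxxxxxxxxxxxxxxxxxxxxxxxxxxxxxxxxxxxxxxxxxxxxxxxxxxxxxxxxxxxxxxxxxxxxxxxxxxxxxxxxxxxxxxxxxxxxxxxxxxxxxxxxxxxxxxxxxxxxxxxxxxxxxxxxxxxxxxxxxxxxxxxxxxxxxxxxxxxxxxxxxxxxxxxxxxxxxxxxxxxxxxxxxxxxxxxxxxxxxxxxxxxxxxxxxxxxxxxxxxxxxxxxxxxxxxxxxxxxxxxxxxxxxxxxxxxxxxxxxxxxxxxxxxxxxxxxxxxxxxxxxxxxxxxxxxxxxxxxxxxxxxxxxxxxx' for mac violates CHECK (length(mac) <= 255).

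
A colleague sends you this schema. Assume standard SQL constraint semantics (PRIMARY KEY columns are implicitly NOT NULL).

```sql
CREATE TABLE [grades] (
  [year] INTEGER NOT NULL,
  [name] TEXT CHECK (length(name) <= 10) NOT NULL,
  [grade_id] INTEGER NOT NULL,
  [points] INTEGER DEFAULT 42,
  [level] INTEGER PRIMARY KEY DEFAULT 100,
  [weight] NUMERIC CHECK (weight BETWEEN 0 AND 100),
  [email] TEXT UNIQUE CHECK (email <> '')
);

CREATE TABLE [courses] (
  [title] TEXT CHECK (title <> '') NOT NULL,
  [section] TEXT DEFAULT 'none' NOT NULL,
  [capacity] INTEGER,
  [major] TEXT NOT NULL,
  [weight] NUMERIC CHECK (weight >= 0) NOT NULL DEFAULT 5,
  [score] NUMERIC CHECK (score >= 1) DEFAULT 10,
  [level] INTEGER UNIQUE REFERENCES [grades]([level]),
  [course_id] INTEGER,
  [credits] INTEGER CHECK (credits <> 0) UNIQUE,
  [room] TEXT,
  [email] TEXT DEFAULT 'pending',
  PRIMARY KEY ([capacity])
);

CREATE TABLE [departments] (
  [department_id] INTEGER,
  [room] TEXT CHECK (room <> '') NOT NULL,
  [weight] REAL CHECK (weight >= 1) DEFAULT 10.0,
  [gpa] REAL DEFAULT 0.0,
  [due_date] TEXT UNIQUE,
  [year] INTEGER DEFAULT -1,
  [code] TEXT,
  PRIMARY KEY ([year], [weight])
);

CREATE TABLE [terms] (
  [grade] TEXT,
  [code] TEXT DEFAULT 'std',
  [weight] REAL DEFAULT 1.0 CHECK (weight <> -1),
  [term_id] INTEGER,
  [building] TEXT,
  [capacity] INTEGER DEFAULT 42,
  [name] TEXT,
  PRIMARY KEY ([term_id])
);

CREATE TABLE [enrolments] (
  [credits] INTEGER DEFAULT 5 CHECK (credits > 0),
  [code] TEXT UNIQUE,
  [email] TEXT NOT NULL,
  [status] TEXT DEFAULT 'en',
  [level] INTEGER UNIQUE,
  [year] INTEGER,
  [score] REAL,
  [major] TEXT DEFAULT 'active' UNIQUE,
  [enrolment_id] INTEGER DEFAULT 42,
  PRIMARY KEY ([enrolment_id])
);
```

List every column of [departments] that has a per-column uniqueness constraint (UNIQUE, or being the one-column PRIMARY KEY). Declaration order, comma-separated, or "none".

due_date

- department_id: no UNIQUE or single-column PK constraint.
- room: no UNIQUE or single-column PK constraint.
- weight: part of a composite PRIMARY KEY — only the tuple is unique, not this column on its own.
- gpa: no UNIQUE or single-column PK constraint.
- due_date: declared UNIQUE → unique.
- year: part of a composite PRIMARY KEY — only the tuple is unique, not this column on its own.
- code: no UNIQUE or single-column PK constraint.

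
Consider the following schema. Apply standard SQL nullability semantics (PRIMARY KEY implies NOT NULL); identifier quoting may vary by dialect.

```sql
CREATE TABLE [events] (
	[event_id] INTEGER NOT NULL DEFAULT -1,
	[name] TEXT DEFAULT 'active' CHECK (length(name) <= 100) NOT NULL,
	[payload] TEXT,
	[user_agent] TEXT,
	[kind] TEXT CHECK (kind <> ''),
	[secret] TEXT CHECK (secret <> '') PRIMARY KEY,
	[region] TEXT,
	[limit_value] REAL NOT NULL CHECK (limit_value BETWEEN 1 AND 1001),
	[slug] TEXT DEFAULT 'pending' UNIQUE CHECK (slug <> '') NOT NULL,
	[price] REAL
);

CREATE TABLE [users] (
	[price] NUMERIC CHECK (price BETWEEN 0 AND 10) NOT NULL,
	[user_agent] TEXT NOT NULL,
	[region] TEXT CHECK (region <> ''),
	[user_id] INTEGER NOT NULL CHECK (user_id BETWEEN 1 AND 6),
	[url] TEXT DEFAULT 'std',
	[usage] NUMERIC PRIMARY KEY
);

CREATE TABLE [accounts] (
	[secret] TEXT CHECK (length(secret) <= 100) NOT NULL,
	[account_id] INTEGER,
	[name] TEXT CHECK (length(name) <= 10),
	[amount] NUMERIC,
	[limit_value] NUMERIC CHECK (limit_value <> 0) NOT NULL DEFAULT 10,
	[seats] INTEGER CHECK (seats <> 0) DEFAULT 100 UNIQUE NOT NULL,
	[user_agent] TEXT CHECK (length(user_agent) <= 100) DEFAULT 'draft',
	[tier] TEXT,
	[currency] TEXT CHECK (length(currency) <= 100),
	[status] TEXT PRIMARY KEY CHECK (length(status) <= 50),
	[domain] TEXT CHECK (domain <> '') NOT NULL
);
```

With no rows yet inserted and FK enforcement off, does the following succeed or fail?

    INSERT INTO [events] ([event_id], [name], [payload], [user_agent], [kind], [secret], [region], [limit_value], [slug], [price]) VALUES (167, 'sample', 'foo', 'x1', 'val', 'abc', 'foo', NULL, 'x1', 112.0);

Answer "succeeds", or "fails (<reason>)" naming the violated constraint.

fails (NOT NULL on limit_value)

limit_value is explicitly set to NULL, but limit_value is declared NOT NULL.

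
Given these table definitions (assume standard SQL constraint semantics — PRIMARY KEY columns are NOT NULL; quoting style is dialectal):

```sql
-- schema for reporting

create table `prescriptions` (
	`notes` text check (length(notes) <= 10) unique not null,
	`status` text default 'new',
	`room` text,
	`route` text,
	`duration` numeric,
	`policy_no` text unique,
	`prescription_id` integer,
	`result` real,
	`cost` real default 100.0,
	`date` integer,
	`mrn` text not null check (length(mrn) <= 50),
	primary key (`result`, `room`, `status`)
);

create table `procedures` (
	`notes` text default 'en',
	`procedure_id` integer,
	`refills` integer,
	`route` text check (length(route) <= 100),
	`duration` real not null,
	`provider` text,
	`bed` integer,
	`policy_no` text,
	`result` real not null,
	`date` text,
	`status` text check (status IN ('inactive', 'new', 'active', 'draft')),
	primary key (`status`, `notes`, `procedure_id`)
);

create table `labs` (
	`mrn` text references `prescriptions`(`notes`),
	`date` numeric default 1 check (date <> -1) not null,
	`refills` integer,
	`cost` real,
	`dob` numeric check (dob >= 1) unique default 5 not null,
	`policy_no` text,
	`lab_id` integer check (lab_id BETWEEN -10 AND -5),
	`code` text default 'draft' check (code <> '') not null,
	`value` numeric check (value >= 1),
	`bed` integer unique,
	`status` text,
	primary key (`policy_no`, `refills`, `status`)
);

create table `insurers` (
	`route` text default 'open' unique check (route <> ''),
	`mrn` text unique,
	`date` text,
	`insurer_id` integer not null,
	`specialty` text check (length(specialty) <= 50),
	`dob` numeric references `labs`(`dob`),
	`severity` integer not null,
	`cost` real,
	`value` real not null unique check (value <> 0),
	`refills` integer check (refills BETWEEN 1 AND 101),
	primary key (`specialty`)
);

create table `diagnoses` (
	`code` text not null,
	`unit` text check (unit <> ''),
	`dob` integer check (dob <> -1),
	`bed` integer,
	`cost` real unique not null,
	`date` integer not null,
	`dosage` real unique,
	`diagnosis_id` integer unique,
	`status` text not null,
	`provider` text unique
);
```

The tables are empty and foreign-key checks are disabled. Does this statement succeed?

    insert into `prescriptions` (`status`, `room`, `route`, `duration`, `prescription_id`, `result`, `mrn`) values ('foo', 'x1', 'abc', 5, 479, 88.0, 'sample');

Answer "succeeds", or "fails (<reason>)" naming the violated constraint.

fails (NOT NULL on notes)

notes is omitted from the column list and has no DEFAULT, so it would receive NULL.
But notes is declared NOT NULL.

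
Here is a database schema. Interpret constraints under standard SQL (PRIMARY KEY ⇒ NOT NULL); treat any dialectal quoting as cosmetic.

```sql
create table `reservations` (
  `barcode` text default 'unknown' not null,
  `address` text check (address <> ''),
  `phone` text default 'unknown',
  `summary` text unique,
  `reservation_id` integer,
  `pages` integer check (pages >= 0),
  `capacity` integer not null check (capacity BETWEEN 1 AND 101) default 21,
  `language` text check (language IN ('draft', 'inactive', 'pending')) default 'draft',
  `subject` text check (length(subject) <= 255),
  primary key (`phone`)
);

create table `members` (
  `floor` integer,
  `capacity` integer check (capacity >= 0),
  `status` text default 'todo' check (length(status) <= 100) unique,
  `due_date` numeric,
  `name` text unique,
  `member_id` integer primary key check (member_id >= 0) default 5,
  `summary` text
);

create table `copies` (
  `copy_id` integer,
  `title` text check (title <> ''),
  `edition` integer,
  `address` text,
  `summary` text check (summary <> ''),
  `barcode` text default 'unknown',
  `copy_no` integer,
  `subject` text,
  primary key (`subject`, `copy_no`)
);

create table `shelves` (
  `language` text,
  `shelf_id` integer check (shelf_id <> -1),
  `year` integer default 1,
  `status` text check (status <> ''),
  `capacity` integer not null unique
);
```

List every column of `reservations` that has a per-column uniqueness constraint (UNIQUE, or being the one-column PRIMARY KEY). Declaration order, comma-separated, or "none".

- barcode: no UNIQUE or single-column PK constraint.
- address: no UNIQUE or single-column PK constraint.
- phone: single-column PRIMARY KEY → unique.
- summary: declared UNIQUE → unique.
- reservation_id: no UNIQUE or single-column PK constraint.
- pages: no UNIQUE or single-column PK constraint.
- capacity: no UNIQUE or single-column PK constraint.
- language: no UNIQUE or single-column PK constraint.
- subject: no UNIQUE or single-column PK constraint.

phone, summary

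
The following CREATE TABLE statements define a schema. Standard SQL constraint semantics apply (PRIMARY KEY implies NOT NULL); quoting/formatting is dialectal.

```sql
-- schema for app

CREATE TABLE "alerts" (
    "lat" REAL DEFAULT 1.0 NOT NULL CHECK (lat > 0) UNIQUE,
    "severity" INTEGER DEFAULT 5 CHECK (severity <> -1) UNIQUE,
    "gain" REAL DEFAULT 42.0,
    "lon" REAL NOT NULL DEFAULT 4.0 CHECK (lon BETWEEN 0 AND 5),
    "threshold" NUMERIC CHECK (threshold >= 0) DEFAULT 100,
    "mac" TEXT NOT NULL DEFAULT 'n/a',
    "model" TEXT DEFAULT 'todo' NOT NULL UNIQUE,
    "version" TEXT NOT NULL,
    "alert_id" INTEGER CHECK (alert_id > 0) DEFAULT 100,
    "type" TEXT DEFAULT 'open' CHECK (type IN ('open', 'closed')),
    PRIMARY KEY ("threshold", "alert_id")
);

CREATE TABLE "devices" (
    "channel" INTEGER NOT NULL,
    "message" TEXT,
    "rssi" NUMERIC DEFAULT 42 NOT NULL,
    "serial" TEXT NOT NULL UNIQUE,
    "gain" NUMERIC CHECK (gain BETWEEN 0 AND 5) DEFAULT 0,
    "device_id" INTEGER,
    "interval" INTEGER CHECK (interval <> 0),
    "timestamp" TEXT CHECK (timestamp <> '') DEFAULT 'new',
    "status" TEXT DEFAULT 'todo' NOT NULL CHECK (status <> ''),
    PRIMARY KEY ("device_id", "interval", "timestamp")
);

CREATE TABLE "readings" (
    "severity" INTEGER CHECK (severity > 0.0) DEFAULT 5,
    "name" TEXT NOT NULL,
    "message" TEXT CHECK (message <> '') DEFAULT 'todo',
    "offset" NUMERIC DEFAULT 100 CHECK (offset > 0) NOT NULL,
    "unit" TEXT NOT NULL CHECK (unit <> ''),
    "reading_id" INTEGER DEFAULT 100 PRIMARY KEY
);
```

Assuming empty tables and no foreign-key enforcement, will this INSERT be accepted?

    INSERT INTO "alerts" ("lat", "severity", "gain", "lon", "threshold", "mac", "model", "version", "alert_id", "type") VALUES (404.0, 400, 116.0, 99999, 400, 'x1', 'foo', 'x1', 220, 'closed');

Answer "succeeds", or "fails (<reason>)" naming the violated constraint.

The value 99999 for lon violates CHECK (lon BETWEEN 0 AND 5).

fails (CHECK on lon)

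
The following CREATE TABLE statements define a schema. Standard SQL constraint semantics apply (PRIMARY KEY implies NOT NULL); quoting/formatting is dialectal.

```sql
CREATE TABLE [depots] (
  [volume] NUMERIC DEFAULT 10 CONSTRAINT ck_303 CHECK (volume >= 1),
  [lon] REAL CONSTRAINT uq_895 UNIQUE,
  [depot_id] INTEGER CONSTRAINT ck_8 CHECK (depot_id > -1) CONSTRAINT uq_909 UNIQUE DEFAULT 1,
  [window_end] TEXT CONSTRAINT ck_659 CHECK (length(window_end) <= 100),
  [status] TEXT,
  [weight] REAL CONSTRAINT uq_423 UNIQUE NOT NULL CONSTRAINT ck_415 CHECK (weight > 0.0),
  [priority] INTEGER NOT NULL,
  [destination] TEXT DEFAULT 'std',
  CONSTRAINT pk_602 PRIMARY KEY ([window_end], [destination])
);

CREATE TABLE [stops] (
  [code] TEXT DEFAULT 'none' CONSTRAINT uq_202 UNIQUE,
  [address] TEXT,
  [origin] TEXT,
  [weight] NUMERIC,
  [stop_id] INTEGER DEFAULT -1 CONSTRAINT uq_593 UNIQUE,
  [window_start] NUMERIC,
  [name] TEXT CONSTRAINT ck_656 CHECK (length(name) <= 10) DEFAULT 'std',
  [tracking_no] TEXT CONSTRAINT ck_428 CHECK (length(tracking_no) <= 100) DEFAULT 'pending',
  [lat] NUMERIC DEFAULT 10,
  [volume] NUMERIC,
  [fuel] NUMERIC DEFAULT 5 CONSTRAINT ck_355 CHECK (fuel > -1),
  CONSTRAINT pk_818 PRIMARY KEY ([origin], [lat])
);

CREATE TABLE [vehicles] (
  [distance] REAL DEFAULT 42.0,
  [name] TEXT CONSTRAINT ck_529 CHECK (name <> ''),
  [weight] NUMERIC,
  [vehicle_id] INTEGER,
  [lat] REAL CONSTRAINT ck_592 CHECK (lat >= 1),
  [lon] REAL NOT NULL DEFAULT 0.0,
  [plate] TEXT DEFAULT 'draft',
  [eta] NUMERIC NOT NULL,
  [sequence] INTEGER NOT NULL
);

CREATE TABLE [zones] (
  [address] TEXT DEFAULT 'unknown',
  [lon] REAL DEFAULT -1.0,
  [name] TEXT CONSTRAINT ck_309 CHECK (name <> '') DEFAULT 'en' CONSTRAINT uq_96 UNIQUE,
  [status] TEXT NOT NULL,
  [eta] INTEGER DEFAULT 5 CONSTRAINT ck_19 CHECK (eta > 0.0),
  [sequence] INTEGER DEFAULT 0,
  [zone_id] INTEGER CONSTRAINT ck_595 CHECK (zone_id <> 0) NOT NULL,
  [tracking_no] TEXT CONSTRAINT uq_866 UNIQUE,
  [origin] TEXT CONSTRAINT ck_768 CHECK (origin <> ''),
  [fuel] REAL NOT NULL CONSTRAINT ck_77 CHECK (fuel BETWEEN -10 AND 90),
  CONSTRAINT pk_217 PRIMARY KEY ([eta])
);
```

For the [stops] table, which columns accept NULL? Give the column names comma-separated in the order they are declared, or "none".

code, address, weight, stop_id, window_start, name, tracking_no, volume, fuel

- code: UNIQUE does not imply NOT NULL → nullable.
- address: no NOT NULL constraint applies → nullable.
- origin: part of the PRIMARY KEY, which implies NOT NULL → not nullable.
- weight: no NOT NULL constraint applies → nullable.
- stop_id: UNIQUE does not imply NOT NULL → nullable.
- window_start: no NOT NULL constraint applies → nullable.
- name: CHECK does not forbid NULL (a CHECK constraint passes when its expression is NULL) → nullable.
- tracking_no: CHECK does not forbid NULL (a CHECK constraint passes when its expression is NULL) → nullable.
- lat: part of the PRIMARY KEY, which implies NOT NULL → not nullable.
- volume: no NOT NULL constraint applies → nullable.
- fuel: CHECK does not forbid NULL (a CHECK constraint passes when its expression is NULL) → nullable.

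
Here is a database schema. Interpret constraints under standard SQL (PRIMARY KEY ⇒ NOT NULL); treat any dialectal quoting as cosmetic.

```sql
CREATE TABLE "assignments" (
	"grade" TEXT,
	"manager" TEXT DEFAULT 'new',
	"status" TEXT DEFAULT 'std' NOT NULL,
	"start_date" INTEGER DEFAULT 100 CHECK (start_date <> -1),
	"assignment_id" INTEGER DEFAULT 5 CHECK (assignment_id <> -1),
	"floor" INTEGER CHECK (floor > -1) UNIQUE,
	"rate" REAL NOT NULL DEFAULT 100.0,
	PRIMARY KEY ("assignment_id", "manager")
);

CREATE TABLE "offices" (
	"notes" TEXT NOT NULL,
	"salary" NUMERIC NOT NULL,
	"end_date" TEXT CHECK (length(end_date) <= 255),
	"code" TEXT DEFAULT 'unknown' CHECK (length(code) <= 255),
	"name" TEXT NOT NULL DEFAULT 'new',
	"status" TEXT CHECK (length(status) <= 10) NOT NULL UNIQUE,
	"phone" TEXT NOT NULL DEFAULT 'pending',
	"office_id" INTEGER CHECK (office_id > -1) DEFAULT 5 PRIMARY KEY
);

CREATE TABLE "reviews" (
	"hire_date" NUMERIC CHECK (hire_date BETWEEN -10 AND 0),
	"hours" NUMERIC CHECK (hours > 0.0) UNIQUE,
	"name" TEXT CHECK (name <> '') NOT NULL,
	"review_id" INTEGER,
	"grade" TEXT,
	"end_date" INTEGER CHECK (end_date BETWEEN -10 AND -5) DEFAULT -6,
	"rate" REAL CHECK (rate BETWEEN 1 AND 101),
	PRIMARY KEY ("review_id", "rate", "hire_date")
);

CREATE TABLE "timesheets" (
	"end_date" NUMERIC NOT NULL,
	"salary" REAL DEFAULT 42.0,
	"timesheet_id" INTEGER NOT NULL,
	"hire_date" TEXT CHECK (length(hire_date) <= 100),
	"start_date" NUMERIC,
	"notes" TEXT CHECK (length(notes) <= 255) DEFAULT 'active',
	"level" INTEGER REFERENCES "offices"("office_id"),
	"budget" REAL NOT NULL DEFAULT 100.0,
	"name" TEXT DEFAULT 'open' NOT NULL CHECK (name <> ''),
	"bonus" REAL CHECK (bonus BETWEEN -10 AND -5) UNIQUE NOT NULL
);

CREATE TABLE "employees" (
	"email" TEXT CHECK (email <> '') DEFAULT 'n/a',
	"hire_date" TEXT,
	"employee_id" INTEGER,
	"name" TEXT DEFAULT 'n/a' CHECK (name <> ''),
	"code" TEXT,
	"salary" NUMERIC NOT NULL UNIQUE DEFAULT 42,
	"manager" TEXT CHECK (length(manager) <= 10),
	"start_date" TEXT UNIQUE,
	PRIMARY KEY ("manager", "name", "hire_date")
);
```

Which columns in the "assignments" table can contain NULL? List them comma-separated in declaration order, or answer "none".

grade, start_date, floor

- grade: no NOT NULL constraint applies → nullable.
- manager: part of the PRIMARY KEY, which implies NOT NULL → not nullable.
- status: declared NOT NULL → not nullable.
- start_date: CHECK does not forbid NULL (a CHECK constraint passes when its expression is NULL) → nullable.
- assignment_id: part of the PRIMARY KEY, which implies NOT NULL → not nullable.
- floor: CHECK does not forbid NULL (a CHECK constraint passes when its expression is NULL) → nullable.
- rate: declared NOT NULL → not nullable.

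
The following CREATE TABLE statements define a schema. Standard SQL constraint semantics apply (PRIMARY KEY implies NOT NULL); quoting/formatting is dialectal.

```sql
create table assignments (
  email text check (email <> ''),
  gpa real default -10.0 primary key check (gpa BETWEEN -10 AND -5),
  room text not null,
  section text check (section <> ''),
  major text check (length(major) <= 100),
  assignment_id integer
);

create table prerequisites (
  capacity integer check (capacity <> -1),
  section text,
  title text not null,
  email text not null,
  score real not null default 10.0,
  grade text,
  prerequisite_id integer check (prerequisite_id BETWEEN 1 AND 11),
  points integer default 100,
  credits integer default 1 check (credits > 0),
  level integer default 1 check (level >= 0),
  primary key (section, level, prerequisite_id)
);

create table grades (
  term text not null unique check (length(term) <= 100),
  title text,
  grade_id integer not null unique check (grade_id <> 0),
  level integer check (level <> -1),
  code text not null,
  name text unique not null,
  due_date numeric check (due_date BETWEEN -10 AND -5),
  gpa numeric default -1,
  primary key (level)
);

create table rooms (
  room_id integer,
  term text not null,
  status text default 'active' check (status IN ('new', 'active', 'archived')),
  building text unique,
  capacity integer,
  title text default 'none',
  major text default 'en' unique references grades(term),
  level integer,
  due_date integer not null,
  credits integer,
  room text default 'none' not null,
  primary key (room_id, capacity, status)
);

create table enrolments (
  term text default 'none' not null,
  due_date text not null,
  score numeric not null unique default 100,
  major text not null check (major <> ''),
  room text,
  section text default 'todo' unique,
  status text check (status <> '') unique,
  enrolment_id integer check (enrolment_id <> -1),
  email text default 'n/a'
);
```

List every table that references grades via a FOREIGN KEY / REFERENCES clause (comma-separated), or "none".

- rooms.major references grades(term).

rooms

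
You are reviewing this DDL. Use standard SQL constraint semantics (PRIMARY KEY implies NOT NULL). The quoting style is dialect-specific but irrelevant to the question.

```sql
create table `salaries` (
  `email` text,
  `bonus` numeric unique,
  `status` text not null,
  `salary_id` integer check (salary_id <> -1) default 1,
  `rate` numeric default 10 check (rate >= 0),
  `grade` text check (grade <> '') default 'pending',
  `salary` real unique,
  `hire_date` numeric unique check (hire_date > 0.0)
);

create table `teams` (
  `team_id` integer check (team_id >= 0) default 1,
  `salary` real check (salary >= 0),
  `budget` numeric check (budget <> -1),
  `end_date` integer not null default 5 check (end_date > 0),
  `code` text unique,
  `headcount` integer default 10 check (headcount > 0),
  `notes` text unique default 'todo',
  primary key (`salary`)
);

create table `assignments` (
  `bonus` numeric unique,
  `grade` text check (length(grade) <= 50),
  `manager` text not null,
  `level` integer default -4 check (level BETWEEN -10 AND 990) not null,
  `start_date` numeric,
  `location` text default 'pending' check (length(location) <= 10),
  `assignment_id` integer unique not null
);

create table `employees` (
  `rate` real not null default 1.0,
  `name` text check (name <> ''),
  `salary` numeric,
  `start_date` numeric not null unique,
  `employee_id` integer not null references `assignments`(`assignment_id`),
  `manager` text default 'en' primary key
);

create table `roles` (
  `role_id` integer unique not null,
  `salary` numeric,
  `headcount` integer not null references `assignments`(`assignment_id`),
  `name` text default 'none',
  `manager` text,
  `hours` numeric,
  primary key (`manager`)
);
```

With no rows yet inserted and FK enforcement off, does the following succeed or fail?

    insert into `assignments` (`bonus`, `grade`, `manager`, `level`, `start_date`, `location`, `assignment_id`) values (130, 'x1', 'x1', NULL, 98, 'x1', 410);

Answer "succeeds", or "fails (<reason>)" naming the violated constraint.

level is explicitly set to NULL, but level is declared NOT NULL.

fails (NOT NULL on level)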